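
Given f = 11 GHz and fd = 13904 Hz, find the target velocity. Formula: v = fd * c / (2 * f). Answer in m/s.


v = 13904 * 3e8 / (2 * 11000000000.0) = 189.6 m/s

189.6 m/s


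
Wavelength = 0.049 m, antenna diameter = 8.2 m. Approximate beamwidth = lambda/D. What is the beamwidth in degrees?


BW_rad = 0.049 / 8.2 = 0.005976
BW_deg = 0.34 degrees

0.34 degrees


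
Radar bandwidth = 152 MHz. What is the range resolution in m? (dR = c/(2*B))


dR = 3e8 / (2 * 152000000.0) = 0.99 m

0.99 m


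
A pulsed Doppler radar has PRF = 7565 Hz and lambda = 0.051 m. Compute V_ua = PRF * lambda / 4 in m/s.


V_ua = 7565 * 0.051 / 4 = 96.5 m/s

96.5 m/s


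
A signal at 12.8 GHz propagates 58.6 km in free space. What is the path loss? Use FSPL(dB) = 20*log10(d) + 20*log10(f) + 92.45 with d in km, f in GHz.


20*log10(58.6) = 35.36
20*log10(12.8) = 22.14
FSPL = 150.0 dB

150.0 dB


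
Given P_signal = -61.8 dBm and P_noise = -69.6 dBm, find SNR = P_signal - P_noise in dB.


SNR = -61.8 - (-69.6) = 7.8 dB

7.8 dB


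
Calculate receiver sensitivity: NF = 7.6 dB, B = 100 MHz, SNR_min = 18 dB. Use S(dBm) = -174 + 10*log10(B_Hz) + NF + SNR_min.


10*log10(100000000.0) = 80.0
S = -174 + 80.0 + 7.6 + 18 = -68.4 dBm

-68.4 dBm


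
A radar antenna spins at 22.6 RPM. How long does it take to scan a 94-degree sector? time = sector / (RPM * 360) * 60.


t = 94 / (22.6 * 360) * 60 = 0.69 s

0.69 s


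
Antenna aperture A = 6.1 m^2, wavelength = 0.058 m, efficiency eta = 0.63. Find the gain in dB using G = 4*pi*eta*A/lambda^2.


G_linear = 4*pi*0.63*6.1/0.058^2 = 14355.7
G_dB = 10*log10(14355.7) = 41.6 dB

41.6 dB


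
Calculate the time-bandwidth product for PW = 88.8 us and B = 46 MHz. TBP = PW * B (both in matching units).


TBP = 88.8 * 46 = 4084.8

4084.8


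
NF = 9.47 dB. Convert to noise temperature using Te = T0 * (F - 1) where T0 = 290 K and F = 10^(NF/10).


NF_lin = 10^(9.47/10) = 8.851156
Te = 290 * (8.851156 - 1) = 2276.8 K

2276.8 K


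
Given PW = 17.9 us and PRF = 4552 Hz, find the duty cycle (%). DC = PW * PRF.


DC = 17.9e-6 * 4552 * 100 = 8.15%

8.15%


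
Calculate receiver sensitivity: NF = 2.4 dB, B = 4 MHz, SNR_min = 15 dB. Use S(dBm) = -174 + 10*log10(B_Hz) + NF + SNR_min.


10*log10(4000000.0) = 66.02
S = -174 + 66.02 + 2.4 + 15 = -90.6 dBm

-90.6 dBm


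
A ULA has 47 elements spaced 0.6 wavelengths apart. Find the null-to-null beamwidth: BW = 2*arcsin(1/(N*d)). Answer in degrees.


1/(N*d) = 1/(47*0.6) = 0.035461
BW = 2*arcsin(0.035461) = 4.1 degrees

4.1 degrees


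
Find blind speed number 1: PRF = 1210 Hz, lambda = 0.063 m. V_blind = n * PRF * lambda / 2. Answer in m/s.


V_blind = 1 * 1210 * 0.063 / 2 = 38.1 m/s

38.1 m/s


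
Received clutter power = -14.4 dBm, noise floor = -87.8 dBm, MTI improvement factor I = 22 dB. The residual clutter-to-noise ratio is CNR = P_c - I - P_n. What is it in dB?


CNR = -14.4 - 22 - (-87.8) = 51.4 dB

51.4 dB


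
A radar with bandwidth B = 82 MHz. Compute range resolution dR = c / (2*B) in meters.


dR = 3e8 / (2 * 82000000.0) = 1.83 m

1.83 m


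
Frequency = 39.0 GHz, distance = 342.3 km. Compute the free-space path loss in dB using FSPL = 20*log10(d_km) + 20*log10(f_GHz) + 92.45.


20*log10(342.3) = 50.69
20*log10(39.0) = 31.82
FSPL = 175.0 dB

175.0 dB


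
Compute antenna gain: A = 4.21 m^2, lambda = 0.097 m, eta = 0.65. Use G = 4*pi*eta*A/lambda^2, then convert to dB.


G_linear = 4*pi*0.65*4.21/0.097^2 = 3654.79
G_dB = 10*log10(3654.79) = 35.6 dB

35.6 dB


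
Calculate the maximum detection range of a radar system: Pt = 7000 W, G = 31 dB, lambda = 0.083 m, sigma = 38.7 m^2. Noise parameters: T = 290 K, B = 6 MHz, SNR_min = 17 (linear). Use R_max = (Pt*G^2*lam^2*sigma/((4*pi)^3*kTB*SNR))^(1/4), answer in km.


G_lin = 10^(31/10) = 1258.925412
R^4 = 7000 * 1258.925412^2 * 0.083^2 * 38.7 / ((4*pi)^3 * 1.38e-23 * 290 * 6000000.0 * 17)
R^4 = 3.65139e18 m^4
R_max = (3.65139e18)^(1/4) = 43713.4 m = 43.7 km

43.7 km


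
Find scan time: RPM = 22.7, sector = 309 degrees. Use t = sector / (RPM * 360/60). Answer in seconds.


t = 309 / (22.7 * 360) * 60 = 2.27 s

2.27 s


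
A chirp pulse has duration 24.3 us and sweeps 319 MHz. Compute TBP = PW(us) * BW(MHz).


TBP = 24.3 * 319 = 7751.7

7751.7


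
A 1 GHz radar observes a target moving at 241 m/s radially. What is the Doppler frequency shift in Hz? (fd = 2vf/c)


fd = 2 * 241 * 1000000000.0 / 3e8 = 1606.7 Hz

1606.7 Hz


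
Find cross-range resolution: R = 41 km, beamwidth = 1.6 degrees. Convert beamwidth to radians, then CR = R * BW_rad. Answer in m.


BW_rad = 0.027925268
CR = 41000 * 0.027925268 = 1144.9 m

1144.9 m


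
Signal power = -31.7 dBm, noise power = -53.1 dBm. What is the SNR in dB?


SNR = -31.7 - (-53.1) = 21.4 dB

21.4 dB


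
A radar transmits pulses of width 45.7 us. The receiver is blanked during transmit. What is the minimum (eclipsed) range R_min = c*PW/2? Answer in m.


R_min = 3e8 * 45.7e-6 / 2 = 6855.0 m

6855.0 m


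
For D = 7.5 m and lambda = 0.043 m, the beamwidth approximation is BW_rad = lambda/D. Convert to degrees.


BW_rad = 0.043 / 7.5 = 0.005733
BW_deg = 0.33 degrees

0.33 degrees


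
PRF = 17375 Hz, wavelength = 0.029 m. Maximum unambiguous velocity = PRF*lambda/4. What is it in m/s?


V_ua = 17375 * 0.029 / 4 = 126.0 m/s

126.0 m/s


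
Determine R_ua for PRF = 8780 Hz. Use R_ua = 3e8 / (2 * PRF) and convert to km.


R_ua = 3e8 / (2 * 8780) = 17084.3 m = 17.1 km

17.1 km


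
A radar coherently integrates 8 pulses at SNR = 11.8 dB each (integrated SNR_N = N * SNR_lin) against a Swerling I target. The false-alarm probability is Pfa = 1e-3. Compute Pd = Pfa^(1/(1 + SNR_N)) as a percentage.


SNR_lin = 10^(11.8/10) = 15.13561
SNR_N = 8 * 15.13561 = 121.08488
1/(1 + SNR_N) = 1/122.08488 = 0.008191
Pd = (1e-3)^0.008191 = 0.94499
Pd = 94.5%

94.5%


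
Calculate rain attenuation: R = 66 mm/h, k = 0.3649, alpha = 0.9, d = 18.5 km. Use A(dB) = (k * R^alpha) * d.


gamma = 0.3649 * 66^0.9 = 15.8403 dB/km
A = 15.8403 * 18.5 = 293.05 dB

293.05 dB


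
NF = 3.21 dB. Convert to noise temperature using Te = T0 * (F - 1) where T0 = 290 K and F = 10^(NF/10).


NF_lin = 10^(3.21/10) = 2.094112
Te = 290 * (2.094112 - 1) = 317.3 K

317.3 K


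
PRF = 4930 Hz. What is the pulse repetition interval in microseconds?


PRI = 1/4930 = 0.0002028398 s = 202.8 us

202.8 us


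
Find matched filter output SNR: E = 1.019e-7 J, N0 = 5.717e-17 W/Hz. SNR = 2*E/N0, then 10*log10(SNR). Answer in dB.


SNR_lin = 2 * 1.019e-7 / 5.717e-17 = 3.565e9
SNR_dB = 10*log10(3.565e9) = 95.5 dB

95.5 dB


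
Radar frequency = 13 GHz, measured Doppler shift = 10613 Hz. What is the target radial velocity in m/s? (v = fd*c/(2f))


v = 10613 * 3e8 / (2 * 13000000000.0) = 122.5 m/s

122.5 m/s


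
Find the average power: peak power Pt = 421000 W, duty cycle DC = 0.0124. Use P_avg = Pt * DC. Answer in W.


P_avg = 421000 * 0.0124 = 5220.4 W

5220.4 W


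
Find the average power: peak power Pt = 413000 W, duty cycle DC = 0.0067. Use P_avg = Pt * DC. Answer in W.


P_avg = 413000 * 0.0067 = 2767.1 W

2767.1 W


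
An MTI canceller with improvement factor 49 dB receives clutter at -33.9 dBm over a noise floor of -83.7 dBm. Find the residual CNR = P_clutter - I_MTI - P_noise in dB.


CNR = -33.9 - 49 - (-83.7) = 0.8 dB

0.8 dB


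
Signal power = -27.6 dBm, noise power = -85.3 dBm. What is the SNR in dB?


SNR = -27.6 - (-85.3) = 57.7 dB

57.7 dB


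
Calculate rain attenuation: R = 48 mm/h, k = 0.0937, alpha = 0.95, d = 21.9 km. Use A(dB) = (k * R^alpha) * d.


gamma = 0.0937 * 48^0.95 = 3.706114 dB/km
A = 3.706114 * 21.9 = 81.16 dB

81.16 dB


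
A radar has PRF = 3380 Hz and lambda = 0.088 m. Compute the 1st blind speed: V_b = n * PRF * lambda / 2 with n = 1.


V_blind = 1 * 3380 * 0.088 / 2 = 148.7 m/s

148.7 m/s


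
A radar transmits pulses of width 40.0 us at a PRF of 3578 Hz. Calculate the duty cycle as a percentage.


DC = 40.0e-6 * 3578 * 100 = 14.31%

14.31%


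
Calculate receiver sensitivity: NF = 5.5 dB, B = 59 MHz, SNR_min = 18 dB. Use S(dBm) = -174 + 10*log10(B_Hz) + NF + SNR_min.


10*log10(59000000.0) = 77.71
S = -174 + 77.71 + 5.5 + 18 = -72.8 dBm

-72.8 dBm


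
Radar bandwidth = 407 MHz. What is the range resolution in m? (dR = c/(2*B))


dR = 3e8 / (2 * 407000000.0) = 0.37 m

0.37 m


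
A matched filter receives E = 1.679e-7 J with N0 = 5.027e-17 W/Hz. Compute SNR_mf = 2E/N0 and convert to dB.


SNR_lin = 2 * 1.679e-7 / 5.027e-17 = 6.68e9
SNR_dB = 10*log10(6.68e9) = 98.2 dB

98.2 dB


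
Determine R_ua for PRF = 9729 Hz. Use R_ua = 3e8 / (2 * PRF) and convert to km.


R_ua = 3e8 / (2 * 9729) = 15417.8 m = 15.4 km

15.4 km


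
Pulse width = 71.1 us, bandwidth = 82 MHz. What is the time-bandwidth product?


TBP = 71.1 * 82 = 5830.2

5830.2


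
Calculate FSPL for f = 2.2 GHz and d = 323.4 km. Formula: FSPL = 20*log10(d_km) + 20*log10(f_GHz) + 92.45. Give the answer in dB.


20*log10(323.4) = 50.19
20*log10(2.2) = 6.85
FSPL = 149.5 dB

149.5 dB


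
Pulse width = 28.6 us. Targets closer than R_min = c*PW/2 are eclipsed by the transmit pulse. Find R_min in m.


R_min = 3e8 * 28.6e-6 / 2 = 4290.0 m

4290.0 m


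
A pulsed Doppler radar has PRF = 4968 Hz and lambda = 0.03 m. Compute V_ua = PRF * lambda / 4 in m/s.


V_ua = 4968 * 0.03 / 4 = 37.3 m/s

37.3 m/s


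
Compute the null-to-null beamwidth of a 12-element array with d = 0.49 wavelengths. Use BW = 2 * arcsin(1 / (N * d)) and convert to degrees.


1/(N*d) = 1/(12*0.49) = 0.170068
BW = 2*arcsin(0.170068) = 19.6 degrees

19.6 degrees


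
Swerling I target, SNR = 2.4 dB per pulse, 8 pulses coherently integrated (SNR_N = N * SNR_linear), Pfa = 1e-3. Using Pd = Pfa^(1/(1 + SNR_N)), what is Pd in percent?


SNR_lin = 10^(2.4/10) = 1.7378
SNR_N = 8 * 1.7378 = 13.9024
1/(1 + SNR_N) = 1/14.9024 = 0.0671033
Pd = (1e-3)^0.0671033 = 0.62906
Pd = 62.9%

62.9%


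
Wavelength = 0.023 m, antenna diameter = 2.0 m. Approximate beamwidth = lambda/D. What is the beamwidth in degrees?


BW_rad = 0.023 / 2.0 = 0.0115
BW_deg = 0.66 degrees

0.66 degrees


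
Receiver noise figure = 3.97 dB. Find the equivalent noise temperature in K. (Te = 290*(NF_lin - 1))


NF_lin = 10^(3.97/10) = 2.494595
Te = 290 * (2.494595 - 1) = 433.4 K

433.4 K


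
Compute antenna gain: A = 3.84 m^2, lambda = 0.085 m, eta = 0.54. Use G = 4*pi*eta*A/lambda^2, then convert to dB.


G_linear = 4*pi*0.54*3.84/0.085^2 = 3606.59
G_dB = 10*log10(3606.59) = 35.6 dB

35.6 dB


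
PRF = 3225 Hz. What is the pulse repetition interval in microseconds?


PRI = 1/3225 = 0.0003100775 s = 310.1 us

310.1 us


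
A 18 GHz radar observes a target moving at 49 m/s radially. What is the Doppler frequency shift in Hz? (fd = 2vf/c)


fd = 2 * 49 * 18000000000.0 / 3e8 = 5880.0 Hz

5880.0 Hz


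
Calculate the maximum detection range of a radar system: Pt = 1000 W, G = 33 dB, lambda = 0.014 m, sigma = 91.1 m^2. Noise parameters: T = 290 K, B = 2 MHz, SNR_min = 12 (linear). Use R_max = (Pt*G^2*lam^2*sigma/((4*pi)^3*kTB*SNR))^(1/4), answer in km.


G_lin = 10^(33/10) = 1995.262315
R^4 = 1000 * 1995.262315^2 * 0.014^2 * 91.1 / ((4*pi)^3 * 1.38e-23 * 290 * 2000000.0 * 12)
R^4 = 3.72955e17 m^4
R_max = (3.72955e17)^(1/4) = 24712.4 m = 24.7 km

24.7 km


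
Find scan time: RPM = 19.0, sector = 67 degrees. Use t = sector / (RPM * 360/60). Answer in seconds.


t = 67 / (19.0 * 360) * 60 = 0.59 s

0.59 s


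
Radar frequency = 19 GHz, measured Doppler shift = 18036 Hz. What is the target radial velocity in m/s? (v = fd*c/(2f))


v = 18036 * 3e8 / (2 * 19000000000.0) = 142.4 m/s

142.4 m/s


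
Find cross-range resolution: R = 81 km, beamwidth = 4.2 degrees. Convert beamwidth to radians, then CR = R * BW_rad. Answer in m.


BW_rad = 0.073303829
CR = 81000 * 0.073303829 = 5937.6 m

5937.6 m


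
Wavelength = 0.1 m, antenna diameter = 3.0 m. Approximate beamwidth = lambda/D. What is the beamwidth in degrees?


BW_rad = 0.1 / 3.0 = 0.033333
BW_deg = 1.91 degrees

1.91 degrees


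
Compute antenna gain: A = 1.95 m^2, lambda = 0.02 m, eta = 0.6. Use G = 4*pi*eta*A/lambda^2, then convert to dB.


G_linear = 4*pi*0.6*1.95/0.02^2 = 36756.63
G_dB = 10*log10(36756.63) = 45.7 dB

45.7 dB


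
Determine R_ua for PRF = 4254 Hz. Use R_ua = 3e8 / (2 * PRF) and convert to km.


R_ua = 3e8 / (2 * 4254) = 35260.9 m = 35.3 km

35.3 km


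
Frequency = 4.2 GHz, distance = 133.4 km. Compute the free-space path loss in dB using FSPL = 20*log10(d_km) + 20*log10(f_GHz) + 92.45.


20*log10(133.4) = 42.5
20*log10(4.2) = 12.46
FSPL = 147.4 dB

147.4 dB


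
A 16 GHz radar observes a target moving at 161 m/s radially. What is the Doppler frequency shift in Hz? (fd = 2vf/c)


fd = 2 * 161 * 16000000000.0 / 3e8 = 17173.3 Hz

17173.3 Hz


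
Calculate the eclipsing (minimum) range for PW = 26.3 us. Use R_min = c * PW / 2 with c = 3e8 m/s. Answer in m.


R_min = 3e8 * 26.3e-6 / 2 = 3945.0 m

3945.0 m


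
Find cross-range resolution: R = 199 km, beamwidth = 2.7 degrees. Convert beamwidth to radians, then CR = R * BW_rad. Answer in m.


BW_rad = 0.04712389
CR = 199000 * 0.04712389 = 9377.7 m

9377.7 m


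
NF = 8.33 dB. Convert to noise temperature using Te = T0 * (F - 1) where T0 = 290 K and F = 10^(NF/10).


NF_lin = 10^(8.33/10) = 6.807694
Te = 290 * (6.807694 - 1) = 1684.2 K

1684.2 K


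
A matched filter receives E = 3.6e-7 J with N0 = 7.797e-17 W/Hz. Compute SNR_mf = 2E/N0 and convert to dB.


SNR_lin = 2 * 3.6e-7 / 7.797e-17 = 9.234e9
SNR_dB = 10*log10(9.234e9) = 99.7 dB

99.7 dB


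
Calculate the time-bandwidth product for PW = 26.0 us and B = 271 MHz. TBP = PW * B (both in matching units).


TBP = 26.0 * 271 = 7046.0

7046.0


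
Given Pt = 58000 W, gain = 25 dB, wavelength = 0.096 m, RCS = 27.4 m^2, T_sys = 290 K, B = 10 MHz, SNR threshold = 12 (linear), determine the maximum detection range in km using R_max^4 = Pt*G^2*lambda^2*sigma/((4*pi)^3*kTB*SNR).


G_lin = 10^(25/10) = 316.227766
R^4 = 58000 * 316.227766^2 * 0.096^2 * 27.4 / ((4*pi)^3 * 1.38e-23 * 290 * 10000000.0 * 12)
R^4 = 1.53686e18 m^4
R_max = (1.53686e18)^(1/4) = 35209.4 m = 35.2 km

35.2 km


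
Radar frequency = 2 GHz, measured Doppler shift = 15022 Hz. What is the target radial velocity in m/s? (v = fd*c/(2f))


v = 15022 * 3e8 / (2 * 2000000000.0) = 1126.7 m/s

1126.7 m/s


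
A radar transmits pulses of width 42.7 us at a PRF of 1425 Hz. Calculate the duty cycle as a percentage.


DC = 42.7e-6 * 1425 * 100 = 6.08%

6.08%


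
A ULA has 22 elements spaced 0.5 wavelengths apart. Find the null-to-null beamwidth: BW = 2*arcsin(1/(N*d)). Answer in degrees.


1/(N*d) = 1/(22*0.5) = 0.090909
BW = 2*arcsin(0.090909) = 10.4 degrees

10.4 degrees


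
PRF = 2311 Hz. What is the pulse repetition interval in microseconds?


PRI = 1/2311 = 0.0004327131 s = 432.7 us

432.7 us


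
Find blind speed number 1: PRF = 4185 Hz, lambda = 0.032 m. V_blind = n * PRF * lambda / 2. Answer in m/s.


V_blind = 1 * 4185 * 0.032 / 2 = 67.0 m/s

67.0 m/s


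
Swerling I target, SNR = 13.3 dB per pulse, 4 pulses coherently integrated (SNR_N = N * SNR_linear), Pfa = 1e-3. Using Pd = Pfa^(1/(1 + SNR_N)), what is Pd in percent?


SNR_lin = 10^(13.3/10) = 21.37962
SNR_N = 4 * 21.37962 = 85.51848
1/(1 + SNR_N) = 1/86.51848 = 0.0115582
Pd = (1e-3)^0.0115582 = 0.92326
Pd = 92.3%

92.3%


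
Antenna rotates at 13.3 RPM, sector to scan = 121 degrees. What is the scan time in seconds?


t = 121 / (13.3 * 360) * 60 = 1.52 s

1.52 s


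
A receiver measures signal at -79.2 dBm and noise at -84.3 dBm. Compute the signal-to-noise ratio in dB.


SNR = -79.2 - (-84.3) = 5.1 dB

5.1 dB


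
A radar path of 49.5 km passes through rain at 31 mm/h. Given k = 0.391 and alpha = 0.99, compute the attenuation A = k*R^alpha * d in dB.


gamma = 0.391 * 31^0.99 = 11.711832 dB/km
A = 11.711832 * 49.5 = 579.74 dB

579.74 dB


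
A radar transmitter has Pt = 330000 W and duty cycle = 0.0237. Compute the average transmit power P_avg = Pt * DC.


P_avg = 330000 * 0.0237 = 7821.0 W

7821.0 W


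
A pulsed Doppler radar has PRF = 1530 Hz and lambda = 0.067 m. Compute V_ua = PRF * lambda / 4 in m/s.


V_ua = 1530 * 0.067 / 4 = 25.6 m/s

25.6 m/s


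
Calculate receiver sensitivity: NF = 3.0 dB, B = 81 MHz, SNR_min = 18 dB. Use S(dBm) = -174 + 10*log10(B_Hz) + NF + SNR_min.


10*log10(81000000.0) = 79.08
S = -174 + 79.08 + 3.0 + 18 = -73.9 dBm

-73.9 dBm


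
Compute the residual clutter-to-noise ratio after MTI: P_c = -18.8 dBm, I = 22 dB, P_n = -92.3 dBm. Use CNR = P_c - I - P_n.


CNR = -18.8 - 22 - (-92.3) = 51.5 dB

51.5 dB


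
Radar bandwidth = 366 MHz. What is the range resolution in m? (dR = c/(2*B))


dR = 3e8 / (2 * 366000000.0) = 0.41 m

0.41 m


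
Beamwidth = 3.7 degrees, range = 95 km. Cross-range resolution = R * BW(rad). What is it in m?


BW_rad = 0.064577182
CR = 95000 * 0.064577182 = 6134.8 m

6134.8 m


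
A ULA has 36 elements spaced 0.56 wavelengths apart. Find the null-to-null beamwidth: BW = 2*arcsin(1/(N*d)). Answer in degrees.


1/(N*d) = 1/(36*0.56) = 0.049603
BW = 2*arcsin(0.049603) = 5.7 degrees

5.7 degrees


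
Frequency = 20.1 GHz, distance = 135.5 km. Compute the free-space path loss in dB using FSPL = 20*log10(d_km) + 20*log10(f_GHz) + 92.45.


20*log10(135.5) = 42.64
20*log10(20.1) = 26.06
FSPL = 161.2 dB

161.2 dB


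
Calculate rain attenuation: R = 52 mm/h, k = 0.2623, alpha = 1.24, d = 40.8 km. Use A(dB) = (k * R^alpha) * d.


gamma = 0.2623 * 52^1.24 = 35.208088 dB/km
A = 35.208088 * 40.8 = 1436.49 dB

1436.49 dB


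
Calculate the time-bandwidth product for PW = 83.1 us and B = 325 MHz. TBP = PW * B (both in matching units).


TBP = 83.1 * 325 = 27007.5

27007.5


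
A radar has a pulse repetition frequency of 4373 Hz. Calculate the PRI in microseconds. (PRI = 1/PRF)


PRI = 1/4373 = 0.000228676 s = 228.7 us

228.7 us


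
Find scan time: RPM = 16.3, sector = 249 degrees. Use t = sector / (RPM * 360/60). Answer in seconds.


t = 249 / (16.3 * 360) * 60 = 2.55 s

2.55 s


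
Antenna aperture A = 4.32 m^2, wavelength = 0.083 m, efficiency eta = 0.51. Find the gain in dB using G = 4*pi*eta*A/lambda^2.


G_linear = 4*pi*0.51*4.32/0.083^2 = 4018.9
G_dB = 10*log10(4018.9) = 36.0 dB

36.0 dB


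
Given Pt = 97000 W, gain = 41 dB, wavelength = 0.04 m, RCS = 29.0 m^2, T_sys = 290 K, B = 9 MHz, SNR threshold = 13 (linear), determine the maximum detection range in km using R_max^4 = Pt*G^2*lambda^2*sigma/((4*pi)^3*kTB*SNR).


G_lin = 10^(41/10) = 12589.254118
R^4 = 97000 * 12589.254118^2 * 0.04^2 * 29.0 / ((4*pi)^3 * 1.38e-23 * 290 * 9000000.0 * 13)
R^4 = 7.6771e20 m^4
R_max = (7.6771e20)^(1/4) = 166455.9 m = 166.5 km

166.5 km


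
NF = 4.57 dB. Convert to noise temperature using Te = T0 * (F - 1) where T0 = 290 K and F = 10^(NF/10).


NF_lin = 10^(4.57/10) = 2.864178
Te = 290 * (2.864178 - 1) = 540.6 K

540.6 K


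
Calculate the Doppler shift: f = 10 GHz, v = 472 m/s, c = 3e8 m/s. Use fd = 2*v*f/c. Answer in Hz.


fd = 2 * 472 * 10000000000.0 / 3e8 = 31466.7 Hz

31466.7 Hz


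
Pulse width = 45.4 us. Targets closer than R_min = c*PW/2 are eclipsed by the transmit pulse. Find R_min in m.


R_min = 3e8 * 45.4e-6 / 2 = 6810.0 m

6810.0 m


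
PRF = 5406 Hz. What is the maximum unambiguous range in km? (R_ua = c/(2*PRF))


R_ua = 3e8 / (2 * 5406) = 27746.9 m = 27.7 km

27.7 km


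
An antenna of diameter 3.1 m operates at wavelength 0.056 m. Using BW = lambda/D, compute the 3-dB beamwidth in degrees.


BW_rad = 0.056 / 3.1 = 0.018065
BW_deg = 1.04 degrees

1.04 degrees


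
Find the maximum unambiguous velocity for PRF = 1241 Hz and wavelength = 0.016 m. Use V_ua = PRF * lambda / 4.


V_ua = 1241 * 0.016 / 4 = 5.0 m/s

5.0 m/s


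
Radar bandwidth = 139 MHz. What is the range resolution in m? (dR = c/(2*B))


dR = 3e8 / (2 * 139000000.0) = 1.08 m

1.08 m


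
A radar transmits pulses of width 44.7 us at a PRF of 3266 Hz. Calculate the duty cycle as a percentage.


DC = 44.7e-6 * 3266 * 100 = 14.6%

14.6%


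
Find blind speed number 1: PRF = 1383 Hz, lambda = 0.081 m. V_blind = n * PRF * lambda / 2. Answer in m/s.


V_blind = 1 * 1383 * 0.081 / 2 = 56.0 m/s

56.0 m/s


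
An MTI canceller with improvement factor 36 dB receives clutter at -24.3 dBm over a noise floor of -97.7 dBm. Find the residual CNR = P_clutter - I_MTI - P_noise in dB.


CNR = -24.3 - 36 - (-97.7) = 37.4 dB

37.4 dB


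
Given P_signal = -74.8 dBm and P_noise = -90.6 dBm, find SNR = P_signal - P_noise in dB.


SNR = -74.8 - (-90.6) = 15.8 dB

15.8 dB


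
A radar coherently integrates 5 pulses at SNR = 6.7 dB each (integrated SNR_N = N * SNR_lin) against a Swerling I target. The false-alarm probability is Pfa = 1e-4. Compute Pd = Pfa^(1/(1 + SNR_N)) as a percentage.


SNR_lin = 10^(6.7/10) = 4.67735
SNR_N = 5 * 4.67735 = 23.38675
1/(1 + SNR_N) = 1/24.38675 = 0.0410059
Pd = (1e-4)^0.0410059 = 0.68545
Pd = 68.5%

68.5%


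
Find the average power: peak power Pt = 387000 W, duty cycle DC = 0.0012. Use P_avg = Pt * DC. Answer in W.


P_avg = 387000 * 0.0012 = 464.4 W

464.4 W


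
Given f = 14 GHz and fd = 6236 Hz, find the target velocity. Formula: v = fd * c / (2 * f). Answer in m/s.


v = 6236 * 3e8 / (2 * 14000000000.0) = 66.8 m/s

66.8 m/s


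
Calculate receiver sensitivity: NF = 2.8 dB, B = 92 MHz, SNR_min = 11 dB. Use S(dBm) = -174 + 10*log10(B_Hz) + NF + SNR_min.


10*log10(92000000.0) = 79.64
S = -174 + 79.64 + 2.8 + 11 = -80.6 dBm

-80.6 dBm


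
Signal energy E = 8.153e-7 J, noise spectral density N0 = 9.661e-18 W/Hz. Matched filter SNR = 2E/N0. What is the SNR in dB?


SNR_lin = 2 * 8.153e-7 / 9.661e-18 = 1.688e11
SNR_dB = 10*log10(1.688e11) = 112.3 dB

112.3 dB


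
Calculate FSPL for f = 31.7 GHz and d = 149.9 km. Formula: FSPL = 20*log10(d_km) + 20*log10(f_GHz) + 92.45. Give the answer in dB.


20*log10(149.9) = 43.52
20*log10(31.7) = 30.02
FSPL = 166.0 dB

166.0 dB


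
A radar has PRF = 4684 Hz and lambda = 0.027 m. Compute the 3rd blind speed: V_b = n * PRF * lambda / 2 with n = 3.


V_blind = 3 * 4684 * 0.027 / 2 = 189.7 m/s

189.7 m/s


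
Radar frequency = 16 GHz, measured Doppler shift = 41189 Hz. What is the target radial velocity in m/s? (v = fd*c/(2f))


v = 41189 * 3e8 / (2 * 16000000000.0) = 386.1 m/s

386.1 m/s


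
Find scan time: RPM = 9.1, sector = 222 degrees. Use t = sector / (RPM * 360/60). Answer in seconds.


t = 222 / (9.1 * 360) * 60 = 4.07 s

4.07 s


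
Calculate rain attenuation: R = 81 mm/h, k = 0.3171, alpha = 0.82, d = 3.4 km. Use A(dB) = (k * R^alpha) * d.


gamma = 0.3171 * 81^0.82 = 11.645388 dB/km
A = 11.645388 * 3.4 = 39.59 dB

39.59 dB


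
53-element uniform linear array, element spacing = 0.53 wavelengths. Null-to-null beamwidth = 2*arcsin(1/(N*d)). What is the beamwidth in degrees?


1/(N*d) = 1/(53*0.53) = 0.0356
BW = 2*arcsin(0.0356) = 4.1 degrees

4.1 degrees


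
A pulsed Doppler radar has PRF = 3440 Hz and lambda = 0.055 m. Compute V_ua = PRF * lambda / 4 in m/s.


V_ua = 3440 * 0.055 / 4 = 47.3 m/s

47.3 m/s


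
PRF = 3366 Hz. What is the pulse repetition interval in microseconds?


PRI = 1/3366 = 0.0002970885 s = 297.1 us

297.1 us


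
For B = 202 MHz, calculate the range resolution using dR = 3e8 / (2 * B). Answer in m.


dR = 3e8 / (2 * 202000000.0) = 0.74 m

0.74 m


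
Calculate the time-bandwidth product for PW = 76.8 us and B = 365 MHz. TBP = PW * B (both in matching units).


TBP = 76.8 * 365 = 28032.0

28032.0


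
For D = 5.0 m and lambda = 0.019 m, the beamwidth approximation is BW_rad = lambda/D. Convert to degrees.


BW_rad = 0.019 / 5.0 = 0.0038
BW_deg = 0.22 degrees

0.22 degrees


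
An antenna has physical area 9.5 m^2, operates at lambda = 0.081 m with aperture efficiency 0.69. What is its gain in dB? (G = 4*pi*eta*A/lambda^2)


G_linear = 4*pi*0.69*9.5/0.081^2 = 12554.88
G_dB = 10*log10(12554.88) = 41.0 dB

41.0 dB


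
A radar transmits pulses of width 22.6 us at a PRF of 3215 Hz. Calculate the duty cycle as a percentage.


DC = 22.6e-6 * 3215 * 100 = 7.27%

7.27%


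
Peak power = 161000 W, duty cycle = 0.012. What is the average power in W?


P_avg = 161000 * 0.012 = 1932.0 W

1932.0 W


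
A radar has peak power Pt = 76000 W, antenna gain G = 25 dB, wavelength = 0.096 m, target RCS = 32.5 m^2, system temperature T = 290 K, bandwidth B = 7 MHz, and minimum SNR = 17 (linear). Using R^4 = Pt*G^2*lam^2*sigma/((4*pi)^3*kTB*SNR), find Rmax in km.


G_lin = 10^(25/10) = 316.227766
R^4 = 76000 * 316.227766^2 * 0.096^2 * 32.5 / ((4*pi)^3 * 1.38e-23 * 290 * 7000000.0 * 17)
R^4 = 2.40872e18 m^4
R_max = (2.40872e18)^(1/4) = 39395.5 m = 39.4 km

39.4 km


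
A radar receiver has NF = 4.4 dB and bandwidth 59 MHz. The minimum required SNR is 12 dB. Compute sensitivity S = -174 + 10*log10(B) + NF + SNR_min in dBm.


10*log10(59000000.0) = 77.71
S = -174 + 77.71 + 4.4 + 12 = -79.9 dBm

-79.9 dBm


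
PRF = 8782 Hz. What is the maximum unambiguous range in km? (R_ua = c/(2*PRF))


R_ua = 3e8 / (2 * 8782) = 17080.4 m = 17.1 km

17.1 km


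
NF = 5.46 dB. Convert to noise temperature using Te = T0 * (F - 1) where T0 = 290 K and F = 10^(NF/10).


NF_lin = 10^(5.46/10) = 3.515604
Te = 290 * (3.515604 - 1) = 729.5 K

729.5 K


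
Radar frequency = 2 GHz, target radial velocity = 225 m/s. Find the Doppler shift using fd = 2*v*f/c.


fd = 2 * 225 * 2000000000.0 / 3e8 = 3000.0 Hz

3000.0 Hz


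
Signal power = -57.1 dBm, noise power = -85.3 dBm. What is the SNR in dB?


SNR = -57.1 - (-85.3) = 28.2 dB

28.2 dB


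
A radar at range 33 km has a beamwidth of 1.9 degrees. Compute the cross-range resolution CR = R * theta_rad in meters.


BW_rad = 0.033161256
CR = 33000 * 0.033161256 = 1094.3 m

1094.3 m


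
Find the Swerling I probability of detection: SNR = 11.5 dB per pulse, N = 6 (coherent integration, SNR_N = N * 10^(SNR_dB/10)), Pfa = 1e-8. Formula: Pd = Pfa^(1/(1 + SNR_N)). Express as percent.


SNR_lin = 10^(11.5/10) = 14.12538
SNR_N = 6 * 14.12538 = 84.75228
1/(1 + SNR_N) = 1/85.75228 = 0.0116615
Pd = (1e-8)^0.0116615 = 0.80669
Pd = 80.7%

80.7%


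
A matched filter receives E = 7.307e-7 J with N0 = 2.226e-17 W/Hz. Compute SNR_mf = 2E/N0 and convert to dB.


SNR_lin = 2 * 7.307e-7 / 2.226e-17 = 6.565e10
SNR_dB = 10*log10(6.565e10) = 108.2 dB

108.2 dB


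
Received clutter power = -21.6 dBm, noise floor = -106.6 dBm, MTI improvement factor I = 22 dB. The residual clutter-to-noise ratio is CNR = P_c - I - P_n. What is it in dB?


CNR = -21.6 - 22 - (-106.6) = 63.0 dB

63.0 dB


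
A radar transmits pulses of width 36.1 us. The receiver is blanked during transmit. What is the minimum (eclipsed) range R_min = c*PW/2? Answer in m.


R_min = 3e8 * 36.1e-6 / 2 = 5415.0 m

5415.0 m


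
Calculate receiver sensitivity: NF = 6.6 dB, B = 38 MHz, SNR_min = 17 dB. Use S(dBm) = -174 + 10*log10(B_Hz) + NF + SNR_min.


10*log10(38000000.0) = 75.8
S = -174 + 75.8 + 6.6 + 17 = -74.6 dBm

-74.6 dBm


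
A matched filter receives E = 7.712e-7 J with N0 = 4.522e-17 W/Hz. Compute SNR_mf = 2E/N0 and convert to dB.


SNR_lin = 2 * 7.712e-7 / 4.522e-17 = 3.411e10
SNR_dB = 10*log10(3.411e10) = 105.3 dB

105.3 dB


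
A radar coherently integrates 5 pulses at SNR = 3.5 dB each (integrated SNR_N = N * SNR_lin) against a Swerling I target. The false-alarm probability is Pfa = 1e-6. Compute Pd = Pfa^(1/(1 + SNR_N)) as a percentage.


SNR_lin = 10^(3.5/10) = 2.23872
SNR_N = 5 * 2.23872 = 11.1936
1/(1 + SNR_N) = 1/12.1936 = 0.0820102
Pd = (1e-6)^0.0820102 = 0.32206
Pd = 32.2%

32.2%


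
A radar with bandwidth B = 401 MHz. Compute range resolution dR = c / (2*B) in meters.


dR = 3e8 / (2 * 401000000.0) = 0.37 m

0.37 m


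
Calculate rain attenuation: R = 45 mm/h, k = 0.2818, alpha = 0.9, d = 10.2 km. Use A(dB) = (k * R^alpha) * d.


gamma = 0.2818 * 45^0.9 = 8.666271 dB/km
A = 8.666271 * 10.2 = 88.4 dB

88.4 dB


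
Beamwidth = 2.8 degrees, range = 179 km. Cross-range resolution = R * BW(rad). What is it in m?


BW_rad = 0.048869219
CR = 179000 * 0.048869219 = 8747.6 m

8747.6 m


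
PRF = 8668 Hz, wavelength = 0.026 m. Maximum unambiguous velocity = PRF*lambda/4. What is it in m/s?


V_ua = 8668 * 0.026 / 4 = 56.3 m/s

56.3 m/s


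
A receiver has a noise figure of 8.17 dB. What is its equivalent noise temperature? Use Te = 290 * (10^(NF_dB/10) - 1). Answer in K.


NF_lin = 10^(8.17/10) = 6.561453
Te = 290 * (6.561453 - 1) = 1612.8 K

1612.8 K


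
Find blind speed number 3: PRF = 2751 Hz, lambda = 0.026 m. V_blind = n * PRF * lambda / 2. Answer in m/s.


V_blind = 3 * 2751 * 0.026 / 2 = 107.3 m/s

107.3 m/s


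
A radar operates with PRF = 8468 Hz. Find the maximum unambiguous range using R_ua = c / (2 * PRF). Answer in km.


R_ua = 3e8 / (2 * 8468) = 17713.7 m = 17.7 km

17.7 km


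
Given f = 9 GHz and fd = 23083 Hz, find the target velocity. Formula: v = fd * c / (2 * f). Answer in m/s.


v = 23083 * 3e8 / (2 * 9000000000.0) = 384.7 m/s

384.7 m/s


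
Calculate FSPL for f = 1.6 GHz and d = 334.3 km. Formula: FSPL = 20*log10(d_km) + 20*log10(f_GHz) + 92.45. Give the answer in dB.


20*log10(334.3) = 50.48
20*log10(1.6) = 4.08
FSPL = 147.0 dB

147.0 dB


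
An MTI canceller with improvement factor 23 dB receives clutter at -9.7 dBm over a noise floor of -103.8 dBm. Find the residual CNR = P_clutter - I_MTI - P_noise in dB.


CNR = -9.7 - 23 - (-103.8) = 71.1 dB

71.1 dB


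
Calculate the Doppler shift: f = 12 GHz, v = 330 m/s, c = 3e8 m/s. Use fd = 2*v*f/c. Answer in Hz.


fd = 2 * 330 * 12000000000.0 / 3e8 = 26400.0 Hz

26400.0 Hz


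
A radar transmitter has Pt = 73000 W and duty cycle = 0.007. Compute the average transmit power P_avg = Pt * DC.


P_avg = 73000 * 0.007 = 511.0 W

511.0 W


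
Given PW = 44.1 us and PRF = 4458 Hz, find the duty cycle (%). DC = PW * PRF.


DC = 44.1e-6 * 4458 * 100 = 19.66%

19.66%


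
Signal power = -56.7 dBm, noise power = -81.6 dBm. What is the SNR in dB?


SNR = -56.7 - (-81.6) = 24.9 dB

24.9 dB


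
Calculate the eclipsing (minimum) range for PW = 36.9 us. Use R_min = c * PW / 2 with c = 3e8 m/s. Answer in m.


R_min = 3e8 * 36.9e-6 / 2 = 5535.0 m

5535.0 m


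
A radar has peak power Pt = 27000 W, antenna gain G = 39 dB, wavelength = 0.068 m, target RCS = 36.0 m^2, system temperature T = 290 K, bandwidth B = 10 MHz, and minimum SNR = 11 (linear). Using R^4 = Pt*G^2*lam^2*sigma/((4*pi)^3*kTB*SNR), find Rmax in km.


G_lin = 10^(39/10) = 7943.282347
R^4 = 27000 * 7943.282347^2 * 0.068^2 * 36.0 / ((4*pi)^3 * 1.38e-23 * 290 * 10000000.0 * 11)
R^4 = 3.24627e20 m^4
R_max = (3.24627e20)^(1/4) = 134228.9 m = 134.2 km

134.2 km


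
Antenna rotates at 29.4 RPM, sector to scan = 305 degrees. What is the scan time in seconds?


t = 305 / (29.4 * 360) * 60 = 1.73 s

1.73 s


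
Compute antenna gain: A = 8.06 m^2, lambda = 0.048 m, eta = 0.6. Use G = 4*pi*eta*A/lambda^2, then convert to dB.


G_linear = 4*pi*0.6*8.06/0.048^2 = 26376.29
G_dB = 10*log10(26376.29) = 44.2 dB

44.2 dB


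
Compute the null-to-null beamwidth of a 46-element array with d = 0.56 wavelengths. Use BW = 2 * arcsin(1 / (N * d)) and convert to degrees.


1/(N*d) = 1/(46*0.56) = 0.03882
BW = 2*arcsin(0.03882) = 4.4 degrees

4.4 degrees


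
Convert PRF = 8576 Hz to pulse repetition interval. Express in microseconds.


PRI = 1/8576 = 0.0001166045 s = 116.6 us

116.6 us


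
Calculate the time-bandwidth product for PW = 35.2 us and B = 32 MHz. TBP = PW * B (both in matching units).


TBP = 35.2 * 32 = 1126.4

1126.4


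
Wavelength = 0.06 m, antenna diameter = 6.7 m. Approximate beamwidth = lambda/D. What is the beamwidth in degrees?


BW_rad = 0.06 / 6.7 = 0.008955
BW_deg = 0.51 degrees

0.51 degrees


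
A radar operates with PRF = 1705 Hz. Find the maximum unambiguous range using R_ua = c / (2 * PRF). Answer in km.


R_ua = 3e8 / (2 * 1705) = 87976.5 m = 88.0 km

88.0 km


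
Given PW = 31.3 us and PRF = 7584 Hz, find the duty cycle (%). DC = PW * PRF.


DC = 31.3e-6 * 7584 * 100 = 23.74%

23.74%


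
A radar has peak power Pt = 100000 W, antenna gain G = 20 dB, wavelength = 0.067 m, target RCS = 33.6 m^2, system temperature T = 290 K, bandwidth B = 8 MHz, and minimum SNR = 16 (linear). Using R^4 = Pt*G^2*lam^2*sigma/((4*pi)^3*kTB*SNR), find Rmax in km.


G_lin = 10^(20/10) = 100.0
R^4 = 100000 * 100.0^2 * 0.067^2 * 33.6 / ((4*pi)^3 * 1.38e-23 * 290 * 8000000.0 * 16)
R^4 = 1.48379e17 m^4
R_max = (1.48379e17)^(1/4) = 19626.5 m = 19.6 km

19.6 km


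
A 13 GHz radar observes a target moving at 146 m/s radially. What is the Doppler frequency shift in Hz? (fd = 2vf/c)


fd = 2 * 146 * 13000000000.0 / 3e8 = 12653.3 Hz

12653.3 Hz


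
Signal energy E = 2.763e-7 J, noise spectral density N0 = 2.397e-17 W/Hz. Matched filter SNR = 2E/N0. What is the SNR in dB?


SNR_lin = 2 * 2.763e-7 / 2.397e-17 = 2.305e10
SNR_dB = 10*log10(2.305e10) = 103.6 dB

103.6 dB


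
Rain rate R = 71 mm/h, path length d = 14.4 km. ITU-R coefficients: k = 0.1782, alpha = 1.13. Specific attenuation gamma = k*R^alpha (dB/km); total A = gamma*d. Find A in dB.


gamma = 0.1782 * 71^1.13 = 22.020625 dB/km
A = 22.020625 * 14.4 = 317.1 dB

317.1 dB


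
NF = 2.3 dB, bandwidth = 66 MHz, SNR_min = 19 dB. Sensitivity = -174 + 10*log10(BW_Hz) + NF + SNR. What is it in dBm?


10*log10(66000000.0) = 78.2
S = -174 + 78.2 + 2.3 + 19 = -74.5 dBm

-74.5 dBm


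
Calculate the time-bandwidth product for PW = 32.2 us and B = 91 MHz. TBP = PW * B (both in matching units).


TBP = 32.2 * 91 = 2930.2

2930.2


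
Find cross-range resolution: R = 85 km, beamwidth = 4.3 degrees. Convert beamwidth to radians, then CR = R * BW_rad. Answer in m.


BW_rad = 0.075049158
CR = 85000 * 0.075049158 = 6379.2 m

6379.2 m


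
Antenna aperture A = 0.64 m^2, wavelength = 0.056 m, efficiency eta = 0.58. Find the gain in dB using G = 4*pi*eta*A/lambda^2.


G_linear = 4*pi*0.58*0.64/0.056^2 = 1487.45
G_dB = 10*log10(1487.45) = 31.7 dB

31.7 dB


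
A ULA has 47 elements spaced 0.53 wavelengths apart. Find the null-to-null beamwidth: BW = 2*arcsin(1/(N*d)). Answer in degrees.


1/(N*d) = 1/(47*0.53) = 0.040145
BW = 2*arcsin(0.040145) = 4.6 degrees

4.6 degrees


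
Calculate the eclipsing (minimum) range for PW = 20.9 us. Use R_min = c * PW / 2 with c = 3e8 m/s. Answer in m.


R_min = 3e8 * 20.9e-6 / 2 = 3135.0 m

3135.0 m


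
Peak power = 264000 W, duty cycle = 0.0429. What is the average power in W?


P_avg = 264000 * 0.0429 = 11325.6 W

11325.6 W


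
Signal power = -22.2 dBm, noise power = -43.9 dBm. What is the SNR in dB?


SNR = -22.2 - (-43.9) = 21.7 dB

21.7 dB


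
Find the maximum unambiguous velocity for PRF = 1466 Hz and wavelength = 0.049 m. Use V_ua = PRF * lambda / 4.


V_ua = 1466 * 0.049 / 4 = 18.0 m/s

18.0 m/s


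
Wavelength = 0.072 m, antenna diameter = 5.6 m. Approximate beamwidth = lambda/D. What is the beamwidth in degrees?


BW_rad = 0.072 / 5.6 = 0.012857
BW_deg = 0.74 degrees

0.74 degrees


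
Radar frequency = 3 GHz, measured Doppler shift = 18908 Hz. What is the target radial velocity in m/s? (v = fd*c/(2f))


v = 18908 * 3e8 / (2 * 3000000000.0) = 945.4 m/s

945.4 m/s


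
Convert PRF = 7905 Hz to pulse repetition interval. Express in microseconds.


PRI = 1/7905 = 0.0001265022 s = 126.5 us

126.5 us


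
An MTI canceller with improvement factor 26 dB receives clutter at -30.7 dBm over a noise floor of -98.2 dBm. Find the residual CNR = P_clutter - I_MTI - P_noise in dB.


CNR = -30.7 - 26 - (-98.2) = 41.5 dB

41.5 dB


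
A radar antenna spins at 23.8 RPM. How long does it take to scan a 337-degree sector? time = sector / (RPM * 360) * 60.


t = 337 / (23.8 * 360) * 60 = 2.36 s

2.36 s


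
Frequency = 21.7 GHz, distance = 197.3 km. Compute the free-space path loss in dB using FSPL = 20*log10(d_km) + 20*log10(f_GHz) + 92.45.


20*log10(197.3) = 45.9
20*log10(21.7) = 26.73
FSPL = 165.1 dB

165.1 dB


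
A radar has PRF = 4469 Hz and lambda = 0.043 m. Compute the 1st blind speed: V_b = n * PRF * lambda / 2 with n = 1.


V_blind = 1 * 4469 * 0.043 / 2 = 96.1 m/s

96.1 m/s


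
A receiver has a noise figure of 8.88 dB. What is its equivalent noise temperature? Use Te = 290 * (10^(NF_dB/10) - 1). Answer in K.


NF_lin = 10^(8.88/10) = 7.726806
Te = 290 * (7.726806 - 1) = 1950.8 K

1950.8 K


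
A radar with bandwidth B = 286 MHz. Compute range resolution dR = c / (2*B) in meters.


dR = 3e8 / (2 * 286000000.0) = 0.52 m

0.52 m


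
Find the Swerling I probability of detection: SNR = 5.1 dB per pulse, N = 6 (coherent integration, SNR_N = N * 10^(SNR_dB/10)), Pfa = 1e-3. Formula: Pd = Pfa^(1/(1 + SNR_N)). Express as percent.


SNR_lin = 10^(5.1/10) = 3.23594
SNR_N = 6 * 3.23594 = 19.41564
1/(1 + SNR_N) = 1/20.41564 = 0.0489821
Pd = (1e-3)^0.0489821 = 0.71294
Pd = 71.3%

71.3%


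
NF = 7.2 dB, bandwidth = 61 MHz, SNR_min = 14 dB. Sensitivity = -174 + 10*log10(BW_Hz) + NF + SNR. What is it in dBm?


10*log10(61000000.0) = 77.85
S = -174 + 77.85 + 7.2 + 14 = -74.9 dBm

-74.9 dBm


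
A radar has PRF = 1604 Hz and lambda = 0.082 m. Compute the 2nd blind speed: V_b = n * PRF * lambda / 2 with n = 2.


V_blind = 2 * 1604 * 0.082 / 2 = 131.5 m/s

131.5 m/s


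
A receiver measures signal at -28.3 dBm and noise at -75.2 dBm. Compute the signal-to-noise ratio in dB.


SNR = -28.3 - (-75.2) = 46.9 dB

46.9 dB


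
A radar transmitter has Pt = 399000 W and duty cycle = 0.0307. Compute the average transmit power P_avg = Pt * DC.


P_avg = 399000 * 0.0307 = 12249.3 W

12249.3 W


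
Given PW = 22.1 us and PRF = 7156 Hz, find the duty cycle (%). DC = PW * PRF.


DC = 22.1e-6 * 7156 * 100 = 15.81%

15.81%


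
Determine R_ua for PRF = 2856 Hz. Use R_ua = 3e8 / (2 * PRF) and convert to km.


R_ua = 3e8 / (2 * 2856) = 52521.0 m = 52.5 km

52.5 km


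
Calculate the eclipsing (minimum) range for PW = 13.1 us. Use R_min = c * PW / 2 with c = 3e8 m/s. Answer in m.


R_min = 3e8 * 13.1e-6 / 2 = 1965.0 m

1965.0 m


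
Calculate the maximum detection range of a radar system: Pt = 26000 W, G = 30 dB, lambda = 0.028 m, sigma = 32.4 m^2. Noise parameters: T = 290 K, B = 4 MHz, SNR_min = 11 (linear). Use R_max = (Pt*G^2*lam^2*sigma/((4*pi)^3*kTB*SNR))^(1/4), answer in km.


G_lin = 10^(30/10) = 1000.0
R^4 = 26000 * 1000.0^2 * 0.028^2 * 32.4 / ((4*pi)^3 * 1.38e-23 * 290 * 4000000.0 * 11)
R^4 = 1.89006e18 m^4
R_max = (1.89006e18)^(1/4) = 37078.2 m = 37.1 km

37.1 km


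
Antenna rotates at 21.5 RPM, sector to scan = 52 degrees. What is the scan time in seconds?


t = 52 / (21.5 * 360) * 60 = 0.4 s

0.4 s


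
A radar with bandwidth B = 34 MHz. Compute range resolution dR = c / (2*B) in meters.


dR = 3e8 / (2 * 34000000.0) = 4.41 m

4.41 m


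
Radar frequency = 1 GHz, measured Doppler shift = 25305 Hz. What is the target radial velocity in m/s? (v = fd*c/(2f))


v = 25305 * 3e8 / (2 * 1000000000.0) = 3795.8 m/s

3795.8 m/s


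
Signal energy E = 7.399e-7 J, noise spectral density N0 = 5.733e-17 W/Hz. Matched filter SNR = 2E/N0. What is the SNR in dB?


SNR_lin = 2 * 7.399e-7 / 5.733e-17 = 2.581e10
SNR_dB = 10*log10(2.581e10) = 104.1 dB

104.1 dB
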